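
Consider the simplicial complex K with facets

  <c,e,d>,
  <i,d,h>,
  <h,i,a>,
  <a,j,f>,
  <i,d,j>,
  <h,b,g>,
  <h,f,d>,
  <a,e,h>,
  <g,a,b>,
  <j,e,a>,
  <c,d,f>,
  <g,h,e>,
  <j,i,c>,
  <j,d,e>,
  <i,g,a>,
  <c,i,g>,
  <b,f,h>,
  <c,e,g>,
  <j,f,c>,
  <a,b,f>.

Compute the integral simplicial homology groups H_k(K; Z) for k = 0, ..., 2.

We work with the vertex ordering a < b < c < d < e < f < g < h < i < j. The simplices of K, each written with vertices in increasing order, are:

  0-simplices (10): a, b, c, d, e, f, g, h, i, j
  1-simplices (30): ab, ae, af, ag, ah, ai, aj, bf, bg, bh, cd, ce, cf, cg, ci, cj, de, df, dh, di, dj, eg, eh, ej, fh, fj, gh, gi, hi, ij
  2-simplices (20): abf, abg, aeh, aej, afj, agi, ahi, bfh, bgh, cde, cdf, ceg, cfj, cgi, cij, dej, dfh, dhi, dij, egh

Hence C_0 ≅ Z^10, C_1 ≅ Z^30, C_2 ≅ Z^20.

The boundary map ∂_1: C_1 → C_0 sends each edge [p,q] (with p < q) to q − p. For instance
  ∂gi = i − g.
The resulting 10×30 matrix has rank 9, and its Smith normal form has invariant factors (1,1,1,1,1,1,1,1,1).

∂_2: C_2 → C_1 acts by ∂[p,q,r] = [q,r] − [p,r] + [p,q]. For instance
  ∂abg = bg − ag + ab,
  ∂afj = fj − aj + af.
As a 30×20 matrix over Z this has rank 20, with invariant factors (1,1,1,1,1,1,1,1,1,1,1,1,1,1,1,1,1,1,1,2).

From H_k ≅ ker(∂_k) / im(∂_{k+1}) we obtain:

  H_0: rank C_0 − rank ∂_1 = 10 − 9 = 1, and the invariant factors of ∂_1 are all 1, so H_0 ≅ Z.
  H_1: rank ker ∂_1 − rank ∂_2 = (30 − 9) − 20 = 1, and ∂_2 has invariant factor 2 > 1, so H_1 ≅ Z ⊕ Z/2.
  H_2: rank ker ∂_2 − rank ∂_3 = (20 − 20) − 0 = 0, and there is no ∂_3, so H_2 ≅ 0.

H_0 = Z,  H_1 = Z ⊕ Z/2,  H_2 = 0.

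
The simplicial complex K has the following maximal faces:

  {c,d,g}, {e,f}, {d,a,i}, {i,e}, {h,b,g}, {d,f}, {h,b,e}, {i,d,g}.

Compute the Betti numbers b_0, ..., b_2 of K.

K has 9 vertices, 15 edges, 5 triangles.
rank ∂_0 = 0, rank ∂_1 = 8 ⇒ b_0 = 9 − 0 − 8 = 1; all invariant factors of ∂_1 are 1 so no torsion. So H_0 ≅ Z.
rank ∂_1 = 8, rank ∂_2 = 5 ⇒ b_1 = 15 − 8 − 5 = 2; all invariant factors of ∂_2 are 1 so no torsion. So H_1 ≅ Z^2.
rank ∂_2 = 5, rank ∂_3 = 0 ⇒ b_2 = 5 − 5 − 0 = 0. So H_2 ≅ 0.

b_0 = 1, b_1 = 2, b_2 = 0.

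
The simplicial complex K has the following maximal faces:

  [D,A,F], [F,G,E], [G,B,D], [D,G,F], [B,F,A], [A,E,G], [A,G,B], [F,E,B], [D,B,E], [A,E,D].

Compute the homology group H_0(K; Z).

Order the vertices as A < B < D < E < F < G. Listing each simplex with vertices in this order, K has dimension 2 with simplices:

  0-simplices (6): A, B, D, E, F, G
  1-simplices (15): AB, AD, AE, AF, AG, BD, BE, BF, BG, DE, DF, DG, EF, EG, FG
  2-simplices (10): ABF, ABG, ADE, ADF, AEG, BDE, BDG, BEF, DFG, EFG

giving chain groups C_0 ≅ Z^6, C_1 ≅ Z^15, C_2 ≅ Z^10.

The boundary map ∂_1: C_1 → C_0 sends each edge [p,q] (with p < q) to q − p. For instance
  ∂AD = D − A.
This gives a 6×15 integer matrix of rank 5; reducing to Smith normal form yields diagonal entries (1,1,1,1,1).

Boundary ∂_2: C_2 → C_1 sends each 2-simplex [p,q,r] to [q,r] − [p,r] + [p,q]. For instance
  ∂AEG = EG − AG + AE,
  ∂BEF = EF − BF + BE.
The 15×10 boundary matrix has rank 10 and Smith normal form diag(1,1,1,1,1,1,1,1,1,2).

Computing H_k = (kernel of ∂_k) / (image of ∂_{k+1}):

  H_0: rank C_0 − rank ∂_1 = 6 − 5 = 1, and the invariant factors of ∂_1 are all 1, so H_0 ≅ Z.

H_0 = Z.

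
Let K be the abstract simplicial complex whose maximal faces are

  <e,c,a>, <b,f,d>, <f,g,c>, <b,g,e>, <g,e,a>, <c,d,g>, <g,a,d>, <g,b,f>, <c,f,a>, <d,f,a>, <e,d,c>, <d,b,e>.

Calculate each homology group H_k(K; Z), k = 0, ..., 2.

H_0 ≅ Z,  H_1 ≅ Z/2,  H_2 = 0.

K has 7 vertices, 18 edges, 12 triangles.
rank ∂_0 = 0, rank ∂_1 = 6 ⇒ b_0 = 7 − 0 − 6 = 1; all invariant factors of ∂_1 are 1 so no torsion. So H_0 ≅ Z.
rank ∂_1 = 6, rank ∂_2 = 12 ⇒ b_1 = 18 − 6 − 12 = 0; ∂_2 has invariant factor(s) [2] giving torsion. So H_1 ≅ Z/2.
rank ∂_2 = 12, rank ∂_3 = 0 ⇒ b_2 = 12 − 12 − 0 = 0. So H_2 ≅ 0.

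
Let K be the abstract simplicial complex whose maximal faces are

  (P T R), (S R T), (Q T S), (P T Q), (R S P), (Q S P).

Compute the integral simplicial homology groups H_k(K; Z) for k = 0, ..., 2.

H_0 = Z,  H_1 = 0,  H_2 = Z.

Fix the vertex order P < Q < R < S < T and write every simplex with vertices in increasing order. Then dim K = 2 and the simplices of K are:

  0-simplices (5): P, Q, R, S, T
  1-simplices (9): PQ, PR, PS, PT, QS, QT, RS, RT, ST
  2-simplices (6): PQS, PQT, PRS, PRT, QST, RST

Hence C_0 ≅ Z^5, C_1 ≅ Z^9, C_2 ≅ Z^6.

∂_1: C_1 → C_0 is given by ∂[p,q] = [q] − [p]. For instance
  ∂RS = S − R.
As a 5×9 matrix over Z this has rank 4, with invariant factors (1,1,1,1).

∂_2: C_2 → C_1 sends each 2-simplex [p,q,r] to [q,r] − [p,r] + [p,q]. For instance
  ∂RST = ST − RT + RS,
  ∂PRT = RT − PT + PR.
The resulting 9×6 matrix has rank 5, and its Smith normal form has invariant factors (1,1,1,1,1).

Computing H_k = (kernel of ∂_k) / (image of ∂_{k+1}):

  H_0: rank C_0 − rank ∂_1 = 5 − 4 = 1, and the invariant factors of ∂_1 are all 1, so H_0 ≅ Z.
  H_1: rank ker ∂_1 − rank ∂_2 = (9 − 4) − 5 = 0, and the invariant factors of ∂_2 are all 1, so H_1 ≅ 0.
  H_2: rank ker ∂_2 − rank ∂_3 = (6 − 5) − 0 = 1, and there is no ∂_3, so H_2 ≅ Z.

As a check, the Euler characteristic is 5 − 9 + 6 = 2, which agrees with 1 − 0 + 1 = 2.
(K is a triangulation of the 2-sphere S^2.)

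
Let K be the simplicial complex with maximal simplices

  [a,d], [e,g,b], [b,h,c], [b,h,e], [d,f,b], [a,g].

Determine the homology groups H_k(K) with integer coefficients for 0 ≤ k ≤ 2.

Order the vertices as a < b < c < d < e < f < g < h. Listing each simplex with vertices in this order, K has dimension 2 with simplices:

  0-simplices (8): a, b, c, d, e, f, g, h
  1-simplices (12): ad, ag, bc, bd, be, bf, bg, bh, ch, df, eg, eh
  2-simplices (4): bch, bdf, beg, beh

so the chain groups are C_0 ≅ Z^8, C_1 ≅ Z^12, C_2 ≅ Z^4.

Boundary ∂_1: C_1 → C_0 is given by ∂[p,q] = [q] − [p]. For instance
  ∂ag = g − a.
The 8×12 boundary matrix has rank 7 and Smith normal form diag(1,1,1,1,1,1,1).

Boundary ∂_2: C_2 → C_1 maps a triangle to the signed sum of its edges. For instance
  ∂beg = eg − bg + be,
  ∂bch = ch − bh + bc.
The resulting 12×4 matrix has rank 4, and its Smith normal form has invariant factors (1,1,1,1).

Computing H_k = (kernel of ∂_k) / (image of ∂_{k+1}):

  H_0: rank C_0 − rank ∂_1 = 8 − 7 = 1, and the invariant factors of ∂_1 are all 1, so H_0 ≅ Z.
  H_1: rank ker ∂_1 − rank ∂_2 = (12 − 7) − 4 = 1, and the invariant factors of ∂_2 are all 1, so H_1 ≅ Z.
  H_2: rank ker ∂_2 − rank ∂_3 = (4 − 4) − 0 = 0, and there is no ∂_3, so H_2 ≅ 0.

H_0 ≅ Z,  H_1 ≅ Z,  H_2 = 0.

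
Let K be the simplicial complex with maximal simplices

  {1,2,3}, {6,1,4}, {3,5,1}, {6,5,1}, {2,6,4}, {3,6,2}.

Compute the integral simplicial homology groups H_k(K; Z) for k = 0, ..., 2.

Fix the vertex order 1 < 2 < 3 < 4 < 5 < 6 and write every simplex with vertices in increasing order. Then dim K = 2 and the simplices of K are:

  0-simplices (6): [1], [2], [3], [4], [5], [6]
  1-simplices (12): [1,2], [1,3], [1,4], [1,5], [1,6], [2,3], [2,4], [2,6], [3,5], [3,6], [4,6], [5,6]
  2-simplices (6): [1,2,3], [1,3,5], [1,4,6], [1,5,6], [2,3,6], [2,4,6]

so the chain groups are C_0 ≅ Z^6, C_1 ≅ Z^12, C_2 ≅ Z^6.

The boundary map ∂_1: C_1 → C_0 is given by ∂[p,q] = [q] − [p].
As a 6×12 matrix over Z this has rank 5, with invariant factors (1,1,1,1,1).

∂_2: C_2 → C_1 acts by ∂[p,q,r] = [q,r] − [p,r] + [p,q]. For instance
  ∂[1,2,3] = [2,3] − [1,3] + [1,2],
  ∂[2,4,6] = [4,6] − [2,6] + [2,4].
This gives a 12×6 integer matrix of rank 6; reducing to Smith normal form yields diagonal entries (1,1,1,1,1,1).

Reading off H_k = ker ∂_k / im ∂_{k+1}:

  H_0: rank C_0 − rank ∂_1 = 6 − 5 = 1, and the invariant factors of ∂_1 are all 1, so H_0 ≅ Z.
  H_1: rank ker ∂_1 − rank ∂_2 = (12 − 5) − 6 = 1, and the invariant factors of ∂_2 are all 1, so H_1 ≅ Z.
  H_2: rank ker ∂_2 − rank ∂_3 = (6 − 6) − 0 = 0, and there is no ∂_3, so H_2 ≅ 0.

As a check, the Euler characteristic is 6 − 12 + 6 = 0, which agrees with 1 − 1 + 0 = 0.

H_0 = Z,  H_1 = Z,  H_2 = 0.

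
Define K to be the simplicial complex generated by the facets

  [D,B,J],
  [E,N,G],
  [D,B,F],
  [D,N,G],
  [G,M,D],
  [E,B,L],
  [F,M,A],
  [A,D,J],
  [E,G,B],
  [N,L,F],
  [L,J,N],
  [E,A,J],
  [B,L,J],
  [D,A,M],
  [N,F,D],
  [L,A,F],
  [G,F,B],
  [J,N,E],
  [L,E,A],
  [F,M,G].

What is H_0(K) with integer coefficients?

Order the vertices as A < B < D < E < F < G < J < L < M < N. Listing each simplex with vertices in this order, K has dimension 2 with simplices:

  0-simplices (10): A, B, D, E, F, G, J, L, M, N
  1-simplices (30): AD, AE, AF, AJ, AL, AM, BD, BE, BF, BG, BJ, BL, DF, DG, DJ, DM, DN, EG, EJ, EL, EN, FG, FL, FM, FN, GM, GN, JL, JN, LN
  2-simplices (20): ADJ, ADM, AEJ, AEL, AFL, AFM, BDF, BDJ, BEG, BEL, BFG, BJL, DFN, DGM, DGN, EGN, EJN, FGM, FLN, JLN

so the chain groups are C_0 ≅ Z^10, C_1 ≅ Z^30, C_2 ≅ Z^20.

Boundary ∂_1: C_1 → C_0 sends each edge [p,q] (with p < q) to q − p. For instance
  ∂DF = F − D.
This gives a 10×30 integer matrix of rank 9; reducing to Smith normal form yields diagonal entries (1,1,1,1,1,1,1,1,1).

The boundary map ∂_2: C_2 → C_1 maps a triangle to the signed sum of its edges. For instance
  ∂ADM = DM − AM + AD,
  ∂JLN = LN − JN + JL.
As a 30×20 matrix over Z this has rank 20, with invariant factors (1,1,1,1,1,1,1,1,1,1,1,1,1,1,1,1,1,1,1,2).

From H_k ≅ ker(∂_k) / im(∂_{k+1}) we obtain:

  H_0: rank C_0 − rank ∂_1 = 10 − 9 = 1, and the invariant factors of ∂_1 are all 1, so H_0 ≅ Z.

(K is a triangulation of the Klein bottle.)

H_0 = Z.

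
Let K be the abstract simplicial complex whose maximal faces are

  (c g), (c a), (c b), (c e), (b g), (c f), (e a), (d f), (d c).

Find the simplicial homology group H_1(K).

Fix the vertex order a < b < c < d < e < f < g and write every simplex with vertices in increasing order. Then dim K = 1 and the simplices of K are:

  0-simplices (7): a, b, c, d, e, f, g
  1-simplices (9): ac, ae, bc, bg, cd, ce, cf, cg, df

giving chain groups C_0 ≅ Z^7, C_1 ≅ Z^9.

Boundary ∂_1: C_1 → C_0 sends each edge [p,q] (with p < q) to q − p. For instance
  ∂bc = c − b.
The resulting 7×9 matrix has rank 6, and its Smith normal form has invariant factors (1,1,1,1,1,1).

From H_k ≅ ker(∂_k) / im(∂_{k+1}) we obtain:

  H_1: rank ker ∂_1 − rank ∂_2 = (9 − 6) − 0 = 3, and there is no ∂_2, so H_1 = Z^3.

(K is a triangulation of a wedge of 3 circles.)

H_1 ≅ Z^3.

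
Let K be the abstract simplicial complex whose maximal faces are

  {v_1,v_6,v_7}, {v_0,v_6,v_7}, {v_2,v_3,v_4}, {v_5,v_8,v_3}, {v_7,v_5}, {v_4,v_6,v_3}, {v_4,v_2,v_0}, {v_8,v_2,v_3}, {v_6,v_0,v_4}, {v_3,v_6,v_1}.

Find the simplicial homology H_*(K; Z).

H_0 = Z,  H_1 = Z,  H_2 = 0.

Order the vertices as v_0 < v_1 < v_2 < v_3 < v_4 < v_5 < v_6 < v_7 < v_8. Listing each simplex with vertices in this order, K has dimension 2 with simplices:

  0-simplices (9): [v_0], [v_1], [v_2], [v_3], [v_4], [v_5], [v_6], [v_7], [v_8]
  1-simplices (18): (18 of them)
  2-simplices (9): [v_0,v_2,v_4], [v_0,v_4,v_6], [v_0,v_6,v_7], [v_1,v_3,v_6], [v_1,v_6,v_7], [v_2,v_3,v_4], [v_2,v_3,v_8], [v_3,v_4,v_6], [v_3,v_5,v_8]

so the chain groups are C_0 ≅ Z^9, C_1 ≅ Z^18, C_2 ≅ Z^9.

Boundary ∂_1: C_1 → C_0 maps an edge to its endpoints' difference, ∂[p,q] = q − p.
The resulting 9×18 matrix has rank 8, and its Smith normal form has invariant factors (1,1,1,1,1,1,1,1).

∂_2: C_2 → C_1 sends each 2-simplex [p,q,r] to [q,r] − [p,r] + [p,q]. For instance
  ∂[v_0,v_4,v_6] = [v_4,v_6] − [v_0,v_6] + [v_0,v_4],
  ∂[v_0,v_2,v_4] = [v_2,v_4] − [v_0,v_4] + [v_0,v_2].
The 18×9 boundary matrix has rank 9 and Smith normal form diag(1,1,1,1,1,1,1,1,1).

Reading off H_k = ker ∂_k / im ∂_{k+1}:

  H_0: rank C_0 − rank ∂_1 = 9 − 8 = 1, and the invariant factors of ∂_1 are all 1, so H_0 = Z.
  H_1: rank ker ∂_1 − rank ∂_2 = (18 − 8) − 9 = 1, and the invariant factors of ∂_2 are all 1, so H_1 = Z.
  H_2: rank ker ∂_2 − rank ∂_3 = (9 − 9) − 0 = 0, and there is no ∂_3, so H_2 = 0.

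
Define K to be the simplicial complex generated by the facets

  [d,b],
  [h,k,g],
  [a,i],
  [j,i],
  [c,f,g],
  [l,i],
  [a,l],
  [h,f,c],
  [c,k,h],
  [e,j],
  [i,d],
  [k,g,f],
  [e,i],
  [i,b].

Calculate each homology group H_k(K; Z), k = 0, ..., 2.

H_0 = Z^2,  H_1 = Z^4,  H_2 = 0.

Fix the vertex order a < b < c < d < e < f < g < h < i < j < k < l and write every simplex with vertices in increasing order. Then dim K = 2 and the simplices of K are:

  0-simplices (12): a, b, c, d, e, f, g, h, i, j, k, l
  1-simplices (19): ai, al, bd, bi, cf, cg, ch, ck, di, ei, ej, fg, fh, fk, gh, gk, hk, ij, il
  2-simplices (5): cfg, cfh, chk, fgk, ghk

giving chain groups C_0 ≅ Z^12, C_1 ≅ Z^19, C_2 ≅ Z^5.

Boundary ∂_1: C_1 → C_0 is given by ∂[p,q] = [q] − [p].
The resulting 12×19 matrix has rank 10, and its Smith normal form has invariant factors (1,1,1,1,1,1,1,1,1,1).

The boundary map ∂_2: C_2 → C_1 maps a triangle to the signed sum of its edges. For instance
  ∂cfh = fh − ch + cf,
  ∂ghk = hk − gk + gh.
The resulting 19×5 matrix has rank 5, and its Smith normal form has invariant factors (1,1,1,1,1).

Computing H_k = (kernel of ∂_k) / (image of ∂_{k+1}):

  H_0: rank C_0 − rank ∂_1 = 12 − 10 = 2, and the invariant factors of ∂_1 are all 1, so H_0 = Z^2.
  H_1: rank ker ∂_1 − rank ∂_2 = (19 − 10) − 5 = 4, and the invariant factors of ∂_2 are all 1, so H_1 = Z^4.
  H_2: rank ker ∂_2 − rank ∂_3 = (5 − 5) − 0 = 0, and there is no ∂_3, so H_2 = 0.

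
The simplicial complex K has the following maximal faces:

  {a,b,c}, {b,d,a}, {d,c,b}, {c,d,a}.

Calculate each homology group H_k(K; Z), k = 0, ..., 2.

H_0 = Z,  H_1 = 0,  H_2 = Z.

K has 4 vertices, 6 edges, 4 triangles.
rank ∂_0 = 0, rank ∂_1 = 3 ⇒ b_0 = 4 − 0 − 3 = 1; all invariant factors of ∂_1 are 1 so no torsion. So H_0 = Z.
rank ∂_1 = 3, rank ∂_2 = 3 ⇒ b_1 = 6 − 3 − 3 = 0; all invariant factors of ∂_2 are 1 so no torsion. So H_1 = 0.
rank ∂_2 = 3, rank ∂_3 = 0 ⇒ b_2 = 4 − 3 − 0 = 1. So H_2 = Z.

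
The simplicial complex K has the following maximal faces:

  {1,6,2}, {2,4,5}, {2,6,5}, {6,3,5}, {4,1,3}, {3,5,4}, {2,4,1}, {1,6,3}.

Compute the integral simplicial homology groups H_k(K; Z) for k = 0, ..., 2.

H_0 = Z,  H_1 = 0,  H_2 = Z.

Take the total order 1 < 2 < 3 < 4 < 5 < 6 on the vertex set. Then K (dimension 2) consists of the simplices:

  0-simplices (6): [1], [2], [3], [4], [5], [6]
  1-simplices (12): [1,2], [1,3], [1,4], [1,6], [2,4], [2,5], [2,6], [3,4], [3,5], [3,6], [4,5], [5,6]
  2-simplices (8): [1,2,4], [1,2,6], [1,3,4], [1,3,6], [2,4,5], [2,5,6], [3,4,5], [3,5,6]

so the chain groups are C_0 ≅ Z^6, C_1 ≅ Z^12, C_2 ≅ Z^8.

The boundary map ∂_1: C_1 → C_0 sends each edge [p,q] (with p < q) to q − p.
This gives a 6×12 integer matrix of rank 5; reducing to Smith normal form yields diagonal entries (1,1,1,1,1).

Boundary ∂_2: C_2 → C_1 sends each 2-simplex [p,q,r] to [q,r] − [p,r] + [p,q]. For instance
  ∂[1,2,4] = [2,4] − [1,4] + [1,2],
  ∂[1,3,4] = [3,4] − [1,4] + [1,3].
The resulting 12×8 matrix has rank 7, and its Smith normal form has invariant factors (1,1,1,1,1,1,1).

Now H_k = ker ∂_k / im ∂_{k+1}, so:

  H_0: rank C_0 − rank ∂_1 = 6 − 5 = 1, and the invariant factors of ∂_1 are all 1, so H_0 = Z.
  H_1: rank ker ∂_1 − rank ∂_2 = (12 − 5) − 7 = 0, and the invariant factors of ∂_2 are all 1, so H_1 = 0.
  H_2: rank ker ∂_2 − rank ∂_3 = (8 − 7) − 0 = 1, and there is no ∂_3, so H_2 = Z.

(K is a triangulation of the 2-sphere S^2.)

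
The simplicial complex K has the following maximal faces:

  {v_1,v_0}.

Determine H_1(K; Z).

We work with the vertex ordering v_0 < v_1. The simplices of K, each written with vertices in increasing order, are:

  0-simplices (2): [v_0], [v_1]
  1-simplices (1): [v_0,v_1]

giving chain groups C_0 ≅ Z^2, C_1 ≅ Z^1.

∂_1: C_1 → C_0 maps an edge to its endpoints' difference, ∂[p,q] = q − p.
The resulting 2×1 matrix has rank 1, and its Smith normal form has invariant factors (1).

Computing H_k = (kernel of ∂_k) / (image of ∂_{k+1}):

  H_1: rank ker ∂_1 − rank ∂_2 = (1 − 1) − 0 = 0, and there is no ∂_2, so H_1 ≅ 0.

(K is a triangulation of the 1-simplex.)

H_1 ≅ 0.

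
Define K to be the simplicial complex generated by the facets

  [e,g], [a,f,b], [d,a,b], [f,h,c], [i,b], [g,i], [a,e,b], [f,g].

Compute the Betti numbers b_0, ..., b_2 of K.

b_0 = 1, b_1 = 2, b_2 = 0.

K has 9 vertices, 14 edges, 4 triangles.
rank ∂_0 = 0, rank ∂_1 = 8 ⇒ b_0 = 9 − 0 − 8 = 1; all invariant factors of ∂_1 are 1 so no torsion. So H_0 = Z.
rank ∂_1 = 8, rank ∂_2 = 4 ⇒ b_1 = 14 − 8 − 4 = 2; all invariant factors of ∂_2 are 1 so no torsion. So H_1 = Z^2.
rank ∂_2 = 4, rank ∂_3 = 0 ⇒ b_2 = 4 − 4 − 0 = 0. So H_2 = 0.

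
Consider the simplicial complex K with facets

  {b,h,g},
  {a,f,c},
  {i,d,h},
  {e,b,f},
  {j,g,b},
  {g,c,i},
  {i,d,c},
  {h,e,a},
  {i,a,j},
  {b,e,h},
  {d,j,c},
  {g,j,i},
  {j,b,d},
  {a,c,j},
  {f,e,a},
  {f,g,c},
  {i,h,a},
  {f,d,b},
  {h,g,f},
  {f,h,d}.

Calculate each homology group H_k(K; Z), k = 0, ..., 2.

K has 10 vertices, 30 edges, 20 triangles.
rank ∂_0 = 0, rank ∂_1 = 9 ⇒ b_0 = 10 − 0 − 9 = 1; all invariant factors of ∂_1 are 1 so no torsion. So H_0 = Z.
rank ∂_1 = 9, rank ∂_2 = 20 ⇒ b_1 = 30 − 9 − 20 = 1; ∂_2 has invariant factor(s) [2] giving torsion. So H_1 = Z ⊕ Z/2.
rank ∂_2 = 20, rank ∂_3 = 0 ⇒ b_2 = 20 − 20 − 0 = 0. So H_2 = 0.

H_0 ≅ Z,  H_1 ≅ Z ⊕ Z/2,  H_2 = 0.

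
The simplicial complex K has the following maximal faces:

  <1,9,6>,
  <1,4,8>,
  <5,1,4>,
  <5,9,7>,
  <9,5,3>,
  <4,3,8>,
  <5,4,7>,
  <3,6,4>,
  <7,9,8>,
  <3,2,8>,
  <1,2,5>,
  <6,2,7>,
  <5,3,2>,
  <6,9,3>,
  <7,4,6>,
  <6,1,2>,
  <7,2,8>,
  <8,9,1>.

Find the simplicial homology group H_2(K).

K has 9 vertices, 27 edges, 18 triangles.
rank ∂_2 = 17, rank ∂_3 = 0 ⇒ b_2 = 18 − 17 − 0 = 1. So H_2 ≅ Z.

H_2 ≅ Z.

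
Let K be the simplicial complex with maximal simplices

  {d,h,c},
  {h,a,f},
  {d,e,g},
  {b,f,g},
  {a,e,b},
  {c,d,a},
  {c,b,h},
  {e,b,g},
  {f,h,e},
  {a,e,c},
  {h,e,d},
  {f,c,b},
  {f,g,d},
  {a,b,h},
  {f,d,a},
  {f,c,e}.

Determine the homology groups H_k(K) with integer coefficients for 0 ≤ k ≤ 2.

Order the vertices as a < b < c < d < e < f < g < h. Listing each simplex with vertices in this order, K has dimension 2 with simplices:

  0-simplices (8): a, b, c, d, e, f, g, h
  1-simplices (24): ab, ac, ad, ae, af, ah, bc, be, bf, bg, bh, cd, ce, cf, ch, de, df, dg, dh, ef, eg, eh, fg, fh
  2-simplices (16): abe, abh, acd, ace, adf, afh, bcf, bch, beg, bfg, cdh, cef, deg, deh, dfg, efh

Hence C_0 ≅ Z^8, C_1 ≅ Z^24, C_2 ≅ Z^16.

The boundary map ∂_1: C_1 → C_0 is given by ∂[p,q] = [q] − [p]. For instance
  ∂dh = h − d.
The resulting 8×24 matrix has rank 7, and its Smith normal form has invariant factors (1,1,1,1,1,1,1).

∂_2: C_2 → C_1 sends each 2-simplex [p,q,r] to [q,r] − [p,r] + [p,q]. For instance
  ∂deg = eg − dg + de,
  ∂bch = ch − bh + bc.
The resulting 24×16 matrix has rank 15, and its Smith normal form has invariant factors (1,1,1,1,1,1,1,1,1,1,1,1,1,1,1).

Reading off H_k = ker ∂_k / im ∂_{k+1}:

  H_0: rank C_0 − rank ∂_1 = 8 − 7 = 1, and the invariant factors of ∂_1 are all 1, so H_0 = Z.
  H_1: rank ker ∂_1 − rank ∂_2 = (24 − 7) − 15 = 2, and the invariant factors of ∂_2 are all 1, so H_1 = Z^2.
  H_2: rank ker ∂_2 − rank ∂_3 = (16 − 15) − 0 = 1, and there is no ∂_3, so H_2 = Z.

As a check, the Euler characteristic is 8 − 24 + 16 = 0, which agrees with 1 − 2 + 1 = 0.

H_0 = Z,  H_1 = Z^2,  H_2 = Z.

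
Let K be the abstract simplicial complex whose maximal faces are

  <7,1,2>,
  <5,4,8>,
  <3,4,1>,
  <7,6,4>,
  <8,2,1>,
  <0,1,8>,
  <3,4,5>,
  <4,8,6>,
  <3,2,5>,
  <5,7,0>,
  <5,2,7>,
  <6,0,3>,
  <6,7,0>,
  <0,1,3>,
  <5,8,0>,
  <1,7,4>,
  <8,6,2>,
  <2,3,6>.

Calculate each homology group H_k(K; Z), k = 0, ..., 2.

H_0 ≅ Z,  H_1 ≅ Z^2,  H_2 ≅ Z.

Order the vertices as 0 < 1 < 2 < 3 < 4 < 5 < 6 < 7 < 8. Listing each simplex with vertices in this order, K has dimension 2 with simplices:

  0-simplices (9): [0], [1], [2], [3], [4], [5], [6], [7], [8]
  1-simplices (27): (27 of them)
  2-simplices (18): [0,1,3], [0,1,8], [0,3,6], [0,5,7], [0,5,8], [0,6,7], [1,2,7], [1,2,8], [1,3,4], [1,4,7], [2,3,5], [2,3,6], [2,5,7], [2,6,8], [3,4,5], [4,5,8], [4,6,7], [4,6,8]

so the chain groups are C_0 ≅ Z^9, C_1 ≅ Z^27, C_2 ≅ Z^18.

Boundary ∂_1: C_1 → C_0 maps an edge to its endpoints' difference, ∂[p,q] = q − p.
The resulting 9×27 matrix has rank 8, and its Smith normal form has invariant factors (1,1,1,1,1,1,1,1).

The boundary map ∂_2: C_2 → C_1 maps a triangle to the signed sum of its edges. For instance
  ∂[3,4,5] = [4,5] − [3,5] + [3,4],
  ∂[2,6,8] = [6,8] − [2,8] + [2,6].
This gives a 27×18 integer matrix of rank 17; reducing to Smith normal form yields diagonal entries (1,1,1,1,1,1,1,1,1,1,1,1,1,1,1,1,1).

Reading off H_k = ker ∂_k / im ∂_{k+1}:

  H_0: rank C_0 − rank ∂_1 = 9 − 8 = 1, and the invariant factors of ∂_1 are all 1, so H_0 = Z.
  H_1: rank ker ∂_1 − rank ∂_2 = (27 − 8) − 17 = 2, and the invariant factors of ∂_2 are all 1, so H_1 = Z^2.
  H_2: rank ker ∂_2 − rank ∂_3 = (18 − 17) − 0 = 1, and there is no ∂_3, so H_2 = Z.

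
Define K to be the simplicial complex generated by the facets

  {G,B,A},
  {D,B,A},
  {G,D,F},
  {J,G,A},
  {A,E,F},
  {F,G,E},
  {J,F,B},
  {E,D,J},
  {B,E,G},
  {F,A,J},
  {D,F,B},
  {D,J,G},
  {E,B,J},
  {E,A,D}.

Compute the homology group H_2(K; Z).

H_2 ≅ Z.

Order the vertices as A < B < D < E < F < G < J. Listing each simplex with vertices in this order, K has dimension 2 with simplices:

  0-simplices (7): A, B, D, E, F, G, J
  1-simplices (21): AB, AD, AE, AF, AG, AJ, BD, BE, BF, BG, BJ, DE, DF, DG, DJ, EF, EG, EJ, FG, FJ, GJ
  2-simplices (14): ABD, ABG, ADE, AEF, AFJ, AGJ, BDF, BEG, BEJ, BFJ, DEJ, DFG, DGJ, EFG

Hence C_0 ≅ Z^7, C_1 ≅ Z^21, C_2 ≅ Z^14.

Boundary ∂_1: C_1 → C_0 maps an edge to its endpoints' difference, ∂[p,q] = q − p.
The resulting 7×21 matrix has rank 6, and its Smith normal form has invariant factors (1,1,1,1,1,1).

Boundary ∂_2: C_2 → C_1 maps a triangle to the signed sum of its edges. For instance
  ∂BDF = DF − BF + BD,
  ∂BEJ = EJ − BJ + BE.
This gives a 21×14 integer matrix of rank 13; reducing to Smith normal form yields diagonal entries (1,1,1,1,1,1,1,1,1,1,1,1,1).

Now H_k = ker ∂_k / im ∂_{k+1}, so:

  H_2: rank ker ∂_2 − rank ∂_3 = (14 − 13) − 0 = 1, and there is no ∂_3, so H_2 = Z.

(K is a triangulation of the torus T^2.)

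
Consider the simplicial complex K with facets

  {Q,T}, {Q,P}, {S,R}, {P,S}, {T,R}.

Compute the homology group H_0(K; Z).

Take the total order P < Q < R < S < T on the vertex set. Then K (dimension 1) consists of the simplices:

  0-simplices (5): P, Q, R, S, T
  1-simplices (5): PQ, PS, QT, RS, RT

giving chain groups C_0 ≅ Z^5, C_1 ≅ Z^5.

∂_1: C_1 → C_0 sends each edge [p,q] (with p < q) to q − p. For instance
  ∂RT = T − R.
The 5×5 boundary matrix has rank 4 and Smith normal form diag(1,1,1,1).

Now H_k = ker ∂_k / im ∂_{k+1}, so:

  H_0: rank C_0 − rank ∂_1 = 5 − 4 = 1, and the invariant factors of ∂_1 are all 1, so H_0 = Z.

H_0 ≅ Z.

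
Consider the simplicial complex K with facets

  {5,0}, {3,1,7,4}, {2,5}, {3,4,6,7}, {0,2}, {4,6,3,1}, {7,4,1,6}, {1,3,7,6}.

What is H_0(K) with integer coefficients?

H_0 = Z^2.

K has 8 vertices, 13 edges, 10 triangles, 5 3-simplices.
rank ∂_0 = 0, rank ∂_1 = 6 ⇒ b_0 = 8 − 0 − 6 = 2; all invariant factors of ∂_1 are 1 so no torsion. So H_0 = Z^2.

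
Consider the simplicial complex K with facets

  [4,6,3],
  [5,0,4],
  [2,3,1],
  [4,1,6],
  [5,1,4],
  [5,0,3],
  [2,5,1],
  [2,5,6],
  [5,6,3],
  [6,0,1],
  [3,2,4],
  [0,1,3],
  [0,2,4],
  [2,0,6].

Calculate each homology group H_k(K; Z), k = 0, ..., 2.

H_0 = Z,  H_1 = Z^2,  H_2 = Z.

Fix the vertex order 0 < 1 < 2 < 3 < 4 < 5 < 6 and write every simplex with vertices in increasing order. Then dim K = 2 and the simplices of K are:

  0-simplices (7): [0], [1], [2], [3], [4], [5], [6]
  1-simplices (21): [0,1], [0,2], [0,3], [0,4], [0,5], [0,6], [1,2], [1,3], [1,4], [1,5], [1,6], [2,3], [2,4], [2,5], [2,6], [3,4], [3,5], [3,6], [4,5], [4,6], [5,6]
  2-simplices (14): [0,1,3], [0,1,6], [0,2,4], [0,2,6], [0,3,5], [0,4,5], [1,2,3], [1,2,5], [1,4,5], [1,4,6], [2,3,4], [2,5,6], [3,4,6], [3,5,6]

Hence C_0 ≅ Z^7, C_1 ≅ Z^21, C_2 ≅ Z^14.

The boundary map ∂_1: C_1 → C_0 is given by ∂[p,q] = [q] − [p].
As a 7×21 matrix over Z this has rank 6, with invariant factors (1,1,1,1,1,1).

The boundary map ∂_2: C_2 → C_1 acts by ∂[p,q,r] = [q,r] − [p,r] + [p,q]. For instance
  ∂[1,4,6] = [4,6] − [1,6] + [1,4],
  ∂[1,2,5] = [2,5] − [1,5] + [1,2].
As a 21×14 matrix over Z this has rank 13, with invariant factors (1,1,1,1,1,1,1,1,1,1,1,1,1).

Computing H_k = (kernel of ∂_k) / (image of ∂_{k+1}):

  H_0: rank C_0 − rank ∂_1 = 7 − 6 = 1, and the invariant factors of ∂_1 are all 1, so H_0 ≅ Z.
  H_1: rank ker ∂_1 − rank ∂_2 = (21 − 6) − 13 = 2, and the invariant factors of ∂_2 are all 1, so H_1 ≅ Z^2.
  H_2: rank ker ∂_2 − rank ∂_3 = (14 − 13) − 0 = 1, and there is no ∂_3, so H_2 ≅ Z.

As a check, the Euler characteristic is 7 − 21 + 14 = 0, which agrees with 1 − 2 + 1 = 0.
(K is a triangulation of the torus T^2.)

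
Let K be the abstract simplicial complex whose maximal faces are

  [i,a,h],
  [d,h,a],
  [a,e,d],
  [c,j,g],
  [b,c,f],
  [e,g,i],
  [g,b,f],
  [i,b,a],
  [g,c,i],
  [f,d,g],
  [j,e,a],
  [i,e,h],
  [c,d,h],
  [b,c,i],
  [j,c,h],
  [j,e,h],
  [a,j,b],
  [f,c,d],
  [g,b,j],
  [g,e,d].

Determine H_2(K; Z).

We work with the vertex ordering a < b < c < d < e < f < g < h < i < j. The simplices of K, each written with vertices in increasing order, are:

  0-simplices (10): a, b, c, d, e, f, g, h, i, j
  1-simplices (30): ab, ad, ae, ah, ai, aj, bc, bf, bg, bi, bj, cd, cf, cg, ch, ci, cj, de, df, dg, dh, eg, eh, ei, ej, fg, gi, gj, hi, hj
  2-simplices (20): abi, abj, ade, adh, aej, ahi, bcf, bci, bfg, bgj, cdf, cdh, cgi, cgj, chj, deg, dfg, egi, ehi, ehj

giving chain groups C_0 ≅ Z^10, C_1 ≅ Z^30, C_2 ≅ Z^20.

Boundary ∂_1: C_1 → C_0 maps an edge to its endpoints' difference, ∂[p,q] = q − p.
The resulting 10×30 matrix has rank 9, and its Smith normal form has invariant factors (1,1,1,1,1,1,1,1,1).

∂_2: C_2 → C_1 acts by ∂[p,q,r] = [q,r] − [p,r] + [p,q]. For instance
  ∂egi = gi − ei + eg,
  ∂bfg = fg − bg + bf.
As a 30×20 matrix over Z this has rank 20, with invariant factors (1,1,1,1,1,1,1,1,1,1,1,1,1,1,1,1,1,1,1,2).

Now H_k = ker ∂_k / im ∂_{k+1}, so:

  H_2: rank ker ∂_2 − rank ∂_3 = (20 − 20) − 0 = 0, and there is no ∂_3, so H_2 = 0.

(K is a triangulation of the Klein bottle.)

H_2 ≅ 0.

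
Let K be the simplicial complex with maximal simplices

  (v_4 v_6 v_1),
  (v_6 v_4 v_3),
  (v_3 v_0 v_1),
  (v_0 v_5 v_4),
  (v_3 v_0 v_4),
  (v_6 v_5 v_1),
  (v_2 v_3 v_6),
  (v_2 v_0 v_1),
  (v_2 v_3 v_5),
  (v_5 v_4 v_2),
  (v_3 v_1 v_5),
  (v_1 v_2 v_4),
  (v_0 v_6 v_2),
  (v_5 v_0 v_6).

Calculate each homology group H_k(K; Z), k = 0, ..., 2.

We work with the vertex ordering v_0 < v_1 < v_2 < v_3 < v_4 < v_5 < v_6. The simplices of K, each written with vertices in increasing order, are:

  0-simplices (7): [v_0], [v_1], [v_2], [v_3], [v_4], [v_5], [v_6]
  1-simplices (21): (21 of them)
  2-simplices (14): (14 of them)

Hence C_0 ≅ Z^7, C_1 ≅ Z^21, C_2 ≅ Z^14.

The boundary map ∂_1: C_1 → C_0 maps an edge to its endpoints' difference, ∂[p,q] = q − p.
The 7×21 boundary matrix has rank 6 and Smith normal form diag(1,1,1,1,1,1).

The boundary map ∂_2: C_2 → C_1 sends each 2-simplex [p,q,r] to [q,r] − [p,r] + [p,q]. For instance
  ∂[v_0,v_3,v_4] = [v_3,v_4] − [v_0,v_4] + [v_0,v_3],
  ∂[v_1,v_5,v_6] = [v_5,v_6] − [v_1,v_6] + [v_1,v_5].
The 21×14 boundary matrix has rank 13 and Smith normal form diag(1,1,1,1,1,1,1,1,1,1,1,1,1).

Reading off H_k = ker ∂_k / im ∂_{k+1}:

  H_0: rank C_0 − rank ∂_1 = 7 − 6 = 1, and the invariant factors of ∂_1 are all 1, so H_0 = Z.
  H_1: rank ker ∂_1 − rank ∂_2 = (21 − 6) − 13 = 2, and the invariant factors of ∂_2 are all 1, so H_1 = Z^2.
  H_2: rank ker ∂_2 − rank ∂_3 = (14 − 13) − 0 = 1, and there is no ∂_3, so H_2 = Z.

As a check, the Euler characteristic is 7 − 21 + 14 = 0, which agrees with 1 − 2 + 1 = 0.

H_0 = Z,  H_1 = Z^2,  H_2 = Z.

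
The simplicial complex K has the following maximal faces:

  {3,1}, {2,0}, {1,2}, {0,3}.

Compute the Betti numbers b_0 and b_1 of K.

b_0 = 1, b_1 = 1.

Fix the vertex order 0 < 1 < 2 < 3 and write every simplex with vertices in increasing order. Then dim K = 1 and the simplices of K are:

  0-simplices (4): [0], [1], [2], [3]
  1-simplices (4): [0,2], [0,3], [1,2], [1,3]

Hence C_0 ≅ Z^4, C_1 ≅ Z^4.

Boundary ∂_1: C_1 → C_0 sends each edge [p,q] (with p < q) to q − p. For instance
  ∂[0,3] = [3] − [0].
As a 4×4 matrix over Z this has rank 3, with invariant factors (1,1,1).

Computing H_k = (kernel of ∂_k) / (image of ∂_{k+1}):

  H_0: rank C_0 − rank ∂_1 = 4 − 3 = 1, and the invariant factors of ∂_1 are all 1, so H_0 ≅ Z.
  H_1: rank ker ∂_1 − rank ∂_2 = (4 − 3) − 0 = 1, and there is no ∂_2, so H_1 ≅ Z.

Hence the Betti numbers are b_0 = 1, b_1 = 1.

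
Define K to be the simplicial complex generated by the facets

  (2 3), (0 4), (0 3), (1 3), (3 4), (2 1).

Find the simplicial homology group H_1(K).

We work with the vertex ordering 0 < 1 < 2 < 3 < 4. The simplices of K, each written with vertices in increasing order, are:

  0-simplices (5): [0], [1], [2], [3], [4]
  1-simplices (6): [0,3], [0,4], [1,2], [1,3], [2,3], [3,4]

giving chain groups C_0 ≅ Z^5, C_1 ≅ Z^6.

The boundary map ∂_1: C_1 → C_0 is given by ∂[p,q] = [q] − [p].
As a 5×6 matrix over Z this has rank 4, with invariant factors (1,1,1,1).

Now H_k = ker ∂_k / im ∂_{k+1}, so:

  H_1: rank ker ∂_1 − rank ∂_2 = (6 − 4) − 0 = 2, and there is no ∂_2, so H_1 = Z^2.

H_1 ≅ Z^2.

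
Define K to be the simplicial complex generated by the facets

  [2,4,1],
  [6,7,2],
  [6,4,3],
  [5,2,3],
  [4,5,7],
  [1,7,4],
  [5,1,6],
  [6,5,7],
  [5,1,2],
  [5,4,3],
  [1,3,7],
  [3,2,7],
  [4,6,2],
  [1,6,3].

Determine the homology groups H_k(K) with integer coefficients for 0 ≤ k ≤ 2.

H_0 ≅ Z,  H_1 ≅ Z^2,  H_2 ≅ Z.

Order the vertices as 1 < 2 < 3 < 4 < 5 < 6 < 7. Listing each simplex with vertices in this order, K has dimension 2 with simplices:

  0-simplices (7): [1], [2], [3], [4], [5], [6], [7]
  1-simplices (21): [1,2], [1,3], [1,4], [1,5], [1,6], [1,7], [2,3], [2,4], [2,5], [2,6], [2,7], [3,4], [3,5], [3,6], [3,7], [4,5], [4,6], [4,7], [5,6], [5,7], [6,7]
  2-simplices (14): [1,2,4], [1,2,5], [1,3,6], [1,3,7], [1,4,7], [1,5,6], [2,3,5], [2,3,7], [2,4,6], [2,6,7], [3,4,5], [3,4,6], [4,5,7], [5,6,7]

giving chain groups C_0 ≅ Z^7, C_1 ≅ Z^21, C_2 ≅ Z^14.

The boundary map ∂_1: C_1 → C_0 maps an edge to its endpoints' difference, ∂[p,q] = q − p. For instance
  ∂[1,2] = [2] − [1].
The resulting 7×21 matrix has rank 6, and its Smith normal form has invariant factors (1,1,1,1,1,1).

∂_2: C_2 → C_1 sends each 2-simplex [p,q,r] to [q,r] − [p,r] + [p,q]. For instance
  ∂[2,3,7] = [3,7] − [2,7] + [2,3],
  ∂[2,4,6] = [4,6] − [2,6] + [2,4].
As a 21×14 matrix over Z this has rank 13, with invariant factors (1,1,1,1,1,1,1,1,1,1,1,1,1).

Reading off H_k = ker ∂_k / im ∂_{k+1}:

  H_0: rank C_0 − rank ∂_1 = 7 − 6 = 1, and the invariant factors of ∂_1 are all 1, so H_0 = Z.
  H_1: rank ker ∂_1 − rank ∂_2 = (21 − 6) − 13 = 2, and the invariant factors of ∂_2 are all 1, so H_1 = Z^2.
  H_2: rank ker ∂_2 − rank ∂_3 = (14 − 13) − 0 = 1, and there is no ∂_3, so H_2 = Z.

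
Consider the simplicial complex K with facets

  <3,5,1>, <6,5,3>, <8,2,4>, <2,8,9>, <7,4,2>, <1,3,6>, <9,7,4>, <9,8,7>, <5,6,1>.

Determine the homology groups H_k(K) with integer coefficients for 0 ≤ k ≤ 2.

H_0 = Z^2,  H_1 = Z,  H_2 = Z.

Fix the vertex order 1 < 2 < 3 < 4 < 5 < 6 < 7 < 8 < 9 and write every simplex with vertices in increasing order. Then dim K = 2 and the simplices of K are:

  0-simplices (9): [1], [2], [3], [4], [5], [6], [7], [8], [9]
  1-simplices (16): [1,3], [1,5], [1,6], [2,4], [2,7], [2,8], [2,9], [3,5], [3,6], [4,7], [4,8], [4,9], [5,6], [7,8], [7,9], [8,9]
  2-simplices (9): [1,3,5], [1,3,6], [1,5,6], [2,4,7], [2,4,8], [2,8,9], [3,5,6], [4,7,9], [7,8,9]

so the chain groups are C_0 ≅ Z^9, C_1 ≅ Z^16, C_2 ≅ Z^9.

∂_1: C_1 → C_0 is given by ∂[p,q] = [q] − [p].
The resulting 9×16 matrix has rank 7, and its Smith normal form has invariant factors (1,1,1,1,1,1,1).

The boundary map ∂_2: C_2 → C_1 sends each 2-simplex [p,q,r] to [q,r] − [p,r] + [p,q]. For instance
  ∂[7,8,9] = [8,9] − [7,9] + [7,8],
  ∂[1,3,5] = [3,5] − [1,5] + [1,3].
The 16×9 boundary matrix has rank 8 and Smith normal form diag(1,1,1,1,1,1,1,1).

Now H_k = ker ∂_k / im ∂_{k+1}, so:

  H_0: rank C_0 − rank ∂_1 = 9 − 7 = 2, and the invariant factors of ∂_1 are all 1, so H_0 = Z^2.
  H_1: rank ker ∂_1 − rank ∂_2 = (16 − 7) − 8 = 1, and the invariant factors of ∂_2 are all 1, so H_1 = Z.
  H_2: rank ker ∂_2 − rank ∂_3 = (9 − 8) − 0 = 1, and there is no ∂_3, so H_2 = Z.

As a check, the Euler characteristic is 9 − 16 + 9 = 2, which agrees with 2 − 1 + 1 = 2.
(K is a triangulation of the disjoint union of the Möbius band and the 2-sphere S^2.)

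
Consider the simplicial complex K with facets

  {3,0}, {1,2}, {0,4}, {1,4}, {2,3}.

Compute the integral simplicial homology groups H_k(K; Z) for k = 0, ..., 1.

H_0 = Z,  H_1 = Z.

Order the vertices as 0 < 1 < 2 < 3 < 4. Listing each simplex with vertices in this order, K has dimension 1 with simplices:

  0-simplices (5): [0], [1], [2], [3], [4]
  1-simplices (5): [0,3], [0,4], [1,2], [1,4], [2,3]

so the chain groups are C_0 ≅ Z^5, C_1 ≅ Z^5.

Boundary ∂_1: C_1 → C_0 is given by ∂[p,q] = [q] − [p].
This gives a 5×5 integer matrix of rank 4; reducing to Smith normal form yields diagonal entries (1,1,1,1).

Reading off H_k = ker ∂_k / im ∂_{k+1}:

  H_0: rank C_0 − rank ∂_1 = 5 − 4 = 1, and the invariant factors of ∂_1 are all 1, so H_0 ≅ Z.
  H_1: rank ker ∂_1 − rank ∂_2 = (5 − 4) − 0 = 1, and there is no ∂_2, so H_1 ≅ Z.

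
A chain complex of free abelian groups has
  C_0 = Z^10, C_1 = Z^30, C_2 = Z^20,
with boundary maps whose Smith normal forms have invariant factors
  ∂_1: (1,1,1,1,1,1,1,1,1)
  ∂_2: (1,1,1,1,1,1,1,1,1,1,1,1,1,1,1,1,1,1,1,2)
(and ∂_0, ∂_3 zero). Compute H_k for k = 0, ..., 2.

H_0: b_0 = 10 − 0 − 9 = 1; torsion from ∂_1 factors > 1: none. So H_0 ≅ Z.
H_1: b_1 = 30 − 9 − 20 = 1; torsion from ∂_2 factors > 1: [2]. So H_1 ≅ Z × Z/2.
H_2: b_2 = 20 − 20 − 0 = 0; torsion from ∂_3 factors > 1: none. So H_2 ≅ 0.

H_0 ≅ Z,  H_1 ≅ Z × Z/2,  H_2 = 0.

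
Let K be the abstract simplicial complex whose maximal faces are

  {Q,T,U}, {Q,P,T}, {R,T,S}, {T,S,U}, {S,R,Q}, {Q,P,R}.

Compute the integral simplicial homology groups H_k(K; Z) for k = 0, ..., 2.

Take the total order P < Q < R < S < T < U on the vertex set. Then K (dimension 2) consists of the simplices:

  0-simplices (6): P, Q, R, S, T, U
  1-simplices (12): PQ, PR, PT, QR, QS, QT, QU, RS, RT, ST, SU, TU
  2-simplices (6): PQR, PQT, QRS, QTU, RST, STU

giving chain groups C_0 ≅ Z^6, C_1 ≅ Z^12, C_2 ≅ Z^6.

∂_1: C_1 → C_0 is given by ∂[p,q] = [q] − [p].
As a 6×12 matrix over Z this has rank 5, with invariant factors (1,1,1,1,1).

Boundary ∂_2: C_2 → C_1 acts by ∂[p,q,r] = [q,r] − [p,r] + [p,q]. For instance
  ∂PQT = QT − PT + PQ,
  ∂QRS = RS − QS + QR.
The resulting 12×6 matrix has rank 6, and its Smith normal form has invariant factors (1,1,1,1,1,1).

Reading off H_k = ker ∂_k / im ∂_{k+1}:

  H_0: rank C_0 − rank ∂_1 = 6 − 5 = 1, and the invariant factors of ∂_1 are all 1, so H_0 = Z.
  H_1: rank ker ∂_1 − rank ∂_2 = (12 − 5) − 6 = 1, and the invariant factors of ∂_2 are all 1, so H_1 = Z.
  H_2: rank ker ∂_2 − rank ∂_3 = (6 − 6) − 0 = 0, and there is no ∂_3, so H_2 = 0.

As a check, the Euler characteristic is 6 − 12 + 6 = 0, which agrees with 1 − 1 + 0 = 0.
(K is a triangulation of the cylinder S^1 x I.)

H_0 ≅ Z,  H_1 ≅ Z,  H_2 = 0.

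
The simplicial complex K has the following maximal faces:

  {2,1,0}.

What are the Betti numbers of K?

b_0 = 1, b_1 = 0, b_2 = 0.

Take the total order 0 < 1 < 2 on the vertex set. Then K (dimension 2) consists of the simplices:

  0-simplices (3): [0], [1], [2]
  1-simplices (3): [0,1], [0,2], [1,2]
  2-simplices (1): [0,1,2]

Hence C_0 ≅ Z^3, C_1 ≅ Z^3, C_2 ≅ Z^1.

Boundary ∂_1: C_1 → C_0 is given by ∂[p,q] = [q] − [p].
The resulting 3×3 matrix has rank 2, and its Smith normal form has invariant factors (1,1).

The boundary map ∂_2: C_2 → C_1 maps a triangle to the signed sum of its edges. For instance
  ∂[0,1,2] = [1,2] − [0,2] + [0,1].
The resulting 3×1 matrix has rank 1, and its Smith normal form has invariant factors (1).

Computing H_k = (kernel of ∂_k) / (image of ∂_{k+1}):

  H_0: rank C_0 − rank ∂_1 = 3 − 2 = 1, and the invariant factors of ∂_1 are all 1, so H_0 ≅ Z.
  H_1: rank ker ∂_1 − rank ∂_2 = (3 − 2) − 1 = 0, and the invariant factors of ∂_2 are all 1, so H_1 ≅ 0.
  H_2: rank ker ∂_2 − rank ∂_3 = (1 − 1) − 0 = 0, and there is no ∂_3, so H_2 ≅ 0.

As a check, the Euler characteristic is 3 − 3 + 1 = 1, which agrees with 1 − 0 + 0 = 1.
(K is a triangulation of the 2-simplex.)

Hence the Betti numbers are b_0 = 1, b_1 = 0, b_2 = 0.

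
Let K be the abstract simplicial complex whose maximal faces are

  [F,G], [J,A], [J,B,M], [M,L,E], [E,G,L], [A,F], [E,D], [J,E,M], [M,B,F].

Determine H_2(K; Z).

H_2 = 0.

We work with the vertex ordering A < B < D < E < F < G < J < L < M. The simplices of K, each written with vertices in increasing order, are:

  0-simplices (9): A, B, D, E, F, G, J, L, M
  1-simplices (15): AF, AJ, BF, BJ, BM, DE, EG, EJ, EL, EM, FG, FM, GL, JM, LM
  2-simplices (5): BFM, BJM, EGL, EJM, ELM

giving chain groups C_0 ≅ Z^9, C_1 ≅ Z^15, C_2 ≅ Z^5.

Boundary ∂_1: C_1 → C_0 is given by ∂[p,q] = [q] − [p]. For instance
  ∂BF = F − B.
As a 9×15 matrix over Z this has rank 8, with invariant factors (1,1,1,1,1,1,1,1).

∂_2: C_2 → C_1 acts by ∂[p,q,r] = [q,r] − [p,r] + [p,q]. For instance
  ∂ELM = LM − EM + EL,
  ∂EGL = GL − EL + EG.
The 15×5 boundary matrix has rank 5 and Smith normal form diag(1,1,1,1,1).

Now H_k = ker ∂_k / im ∂_{k+1}, so:

  H_2: rank ker ∂_2 − rank ∂_3 = (5 − 5) − 0 = 0, and there is no ∂_3, so H_2 = 0.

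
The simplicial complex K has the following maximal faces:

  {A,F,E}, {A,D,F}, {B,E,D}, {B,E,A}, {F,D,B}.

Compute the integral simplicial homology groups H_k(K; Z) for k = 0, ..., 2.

K has 5 vertices, 10 edges, 5 triangles.
rank ∂_0 = 0, rank ∂_1 = 4 ⇒ b_0 = 5 − 0 − 4 = 1; all invariant factors of ∂_1 are 1 so no torsion. So H_0 ≅ Z.
rank ∂_1 = 4, rank ∂_2 = 5 ⇒ b_1 = 10 − 4 − 5 = 1; all invariant factors of ∂_2 are 1 so no torsion. So H_1 ≅ Z.
rank ∂_2 = 5, rank ∂_3 = 0 ⇒ b_2 = 5 − 5 − 0 = 0. So H_2 ≅ 0.

H_0 = Z,  H_1 = Z,  H_2 = 0.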